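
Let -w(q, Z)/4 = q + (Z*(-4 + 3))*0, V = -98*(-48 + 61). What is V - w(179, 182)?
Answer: -558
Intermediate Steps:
V = -1274 (V = -98*13 = -1274)
w(q, Z) = -4*q (w(q, Z) = -4*(q + (Z*(-4 + 3))*0) = -4*(q + (Z*(-1))*0) = -4*(q - Z*0) = -4*(q + 0) = -4*q)
V - w(179, 182) = -1274 - (-4)*179 = -1274 - 1*(-716) = -1274 + 716 = -558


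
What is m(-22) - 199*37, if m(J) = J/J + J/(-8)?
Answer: -29437/4 ≈ -7359.3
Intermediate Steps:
m(J) = 1 - J/8 (m(J) = 1 + J*(-1/8) = 1 - J/8)
m(-22) - 199*37 = (1 - 1/8*(-22)) - 199*37 = (1 + 11/4) - 7363 = 15/4 - 7363 = -29437/4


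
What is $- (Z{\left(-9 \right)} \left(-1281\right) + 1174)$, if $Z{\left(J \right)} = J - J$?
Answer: $-1174$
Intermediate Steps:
$Z{\left(J \right)} = 0$
$- (Z{\left(-9 \right)} \left(-1281\right) + 1174) = - (0 \left(-1281\right) + 1174) = - (0 + 1174) = \left(-1\right) 1174 = -1174$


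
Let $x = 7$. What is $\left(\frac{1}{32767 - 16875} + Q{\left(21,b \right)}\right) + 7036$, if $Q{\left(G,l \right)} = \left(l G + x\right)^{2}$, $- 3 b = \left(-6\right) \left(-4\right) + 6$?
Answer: $\frac{766709541}{15892} \approx 48245.0$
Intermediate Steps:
$b = -10$ ($b = - \frac{\left(-6\right) \left(-4\right) + 6}{3} = - \frac{24 + 6}{3} = \left(- \frac{1}{3}\right) 30 = -10$)
$Q{\left(G,l \right)} = \left(7 + G l\right)^{2}$ ($Q{\left(G,l \right)} = \left(l G + 7\right)^{2} = \left(G l + 7\right)^{2} = \left(7 + G l\right)^{2}$)
$\left(\frac{1}{32767 - 16875} + Q{\left(21,b \right)}\right) + 7036 = \left(\frac{1}{32767 - 16875} + \left(7 + 21 \left(-10\right)\right)^{2}\right) + 7036 = \left(\frac{1}{15892} + \left(7 - 210\right)^{2}\right) + 7036 = \left(\frac{1}{15892} + \left(-203\right)^{2}\right) + 7036 = \left(\frac{1}{15892} + 41209\right) + 7036 = \frac{654893429}{15892} + 7036 = \frac{766709541}{15892}$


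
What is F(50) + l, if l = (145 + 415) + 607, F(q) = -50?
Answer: 1117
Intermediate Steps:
l = 1167 (l = 560 + 607 = 1167)
F(50) + l = -50 + 1167 = 1117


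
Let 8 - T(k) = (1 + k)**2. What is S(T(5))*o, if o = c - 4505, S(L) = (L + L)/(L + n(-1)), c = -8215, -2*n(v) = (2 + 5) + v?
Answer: -712320/31 ≈ -22978.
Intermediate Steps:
n(v) = -7/2 - v/2 (n(v) = -((2 + 5) + v)/2 = -(7 + v)/2 = -7/2 - v/2)
T(k) = 8 - (1 + k)**2
S(L) = 2*L/(-3 + L) (S(L) = (L + L)/(L + (-7/2 - 1/2*(-1))) = (2*L)/(L + (-7/2 + 1/2)) = (2*L)/(L - 3) = (2*L)/(-3 + L) = 2*L/(-3 + L))
o = -12720 (o = -8215 - 4505 = -12720)
S(T(5))*o = (2*(8 - (1 + 5)**2)/(-3 + (8 - (1 + 5)**2)))*(-12720) = (2*(8 - 1*6**2)/(-3 + (8 - 1*6**2)))*(-12720) = (2*(8 - 1*36)/(-3 + (8 - 1*36)))*(-12720) = (2*(8 - 36)/(-3 + (8 - 36)))*(-12720) = (2*(-28)/(-3 - 28))*(-12720) = (2*(-28)/(-31))*(-12720) = (2*(-28)*(-1/31))*(-12720) = (56/31)*(-12720) = -712320/31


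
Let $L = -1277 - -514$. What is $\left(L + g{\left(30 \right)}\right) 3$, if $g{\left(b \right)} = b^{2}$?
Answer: $411$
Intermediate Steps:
$L = -763$ ($L = -1277 + 514 = -763$)
$\left(L + g{\left(30 \right)}\right) 3 = \left(-763 + 30^{2}\right) 3 = \left(-763 + 900\right) 3 = 137 \cdot 3 = 411$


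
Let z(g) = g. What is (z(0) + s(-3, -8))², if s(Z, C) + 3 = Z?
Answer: 36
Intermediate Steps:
s(Z, C) = -3 + Z
(z(0) + s(-3, -8))² = (0 + (-3 - 3))² = (0 - 6)² = (-6)² = 36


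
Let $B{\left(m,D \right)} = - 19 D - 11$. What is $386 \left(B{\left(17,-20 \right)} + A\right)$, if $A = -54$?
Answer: $121590$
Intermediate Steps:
$B{\left(m,D \right)} = -11 - 19 D$
$386 \left(B{\left(17,-20 \right)} + A\right) = 386 \left(\left(-11 - -380\right) - 54\right) = 386 \left(\left(-11 + 380\right) - 54\right) = 386 \left(369 - 54\right) = 386 \cdot 315 = 121590$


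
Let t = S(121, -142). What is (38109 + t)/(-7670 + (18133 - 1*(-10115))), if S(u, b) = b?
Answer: 37967/20578 ≈ 1.8450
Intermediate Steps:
t = -142
(38109 + t)/(-7670 + (18133 - 1*(-10115))) = (38109 - 142)/(-7670 + (18133 - 1*(-10115))) = 37967/(-7670 + (18133 + 10115)) = 37967/(-7670 + 28248) = 37967/20578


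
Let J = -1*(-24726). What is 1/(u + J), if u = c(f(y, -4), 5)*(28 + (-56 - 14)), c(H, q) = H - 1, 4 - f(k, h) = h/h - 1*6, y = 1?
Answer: 1/24390 ≈ 4.1000e-5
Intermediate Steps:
f(k, h) = 9 (f(k, h) = 4 - (h/h - 1*6) = 4 - (1 - 6) = 4 - 1*(-5) = 4 + 5 = 9)
c(H, q) = -1 + H
J = 24726
u = -336 (u = (-1 + 9)*(28 + (-56 - 14)) = 8*(28 - 70) = 8*(-42) = -336)
1/(u + J) = 1/(-336 + 24726) = 1/24390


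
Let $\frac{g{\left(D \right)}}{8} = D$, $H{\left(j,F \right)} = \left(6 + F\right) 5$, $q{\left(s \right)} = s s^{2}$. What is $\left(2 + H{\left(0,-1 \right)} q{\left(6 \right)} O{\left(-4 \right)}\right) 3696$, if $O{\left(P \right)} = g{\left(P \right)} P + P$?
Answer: $2474848992$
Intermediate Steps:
$q{\left(s \right)} = s^{3}$
$H{\left(j,F \right)} = 30 + 5 F$
$g{\left(D \right)} = 8 D$
$O{\left(P \right)} = P + 8 P^{2}$ ($O{\left(P \right)} = 8 P P + P = 8 P^{2} + P = P + 8 P^{2}$)
$\left(2 + H{\left(0,-1 \right)} q{\left(6 \right)} O{\left(-4 \right)}\right) 3696 = \left(2 + \left(30 + 5 \left(-1\right)\right) 6^{3} \left(- 4 \left(1 + 8 \left(-4\right)\right)\right)\right) 3696 = \left(2 + \left(30 - 5\right) 216 \left(- 4 \left(1 - 32\right)\right)\right) 3696 = \left(2 + 25 \cdot 216 \left(\left(-4\right) \left(-31\right)\right)\right) 3696 = \left(2 + 5400 \cdot 124\right) 3696 = \left(2 + 669600\right) 3696 = 669602 \cdot 3696 = 2474848992$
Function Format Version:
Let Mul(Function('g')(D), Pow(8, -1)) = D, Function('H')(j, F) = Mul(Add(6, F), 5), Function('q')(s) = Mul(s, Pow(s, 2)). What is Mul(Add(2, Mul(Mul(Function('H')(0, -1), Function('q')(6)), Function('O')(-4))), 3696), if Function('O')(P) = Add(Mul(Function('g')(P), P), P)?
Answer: 2474848992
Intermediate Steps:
Function('q')(s) = Pow(s, 3)
Function('H')(j, F) = Add(30, Mul(5, F))
Function('g')(D) = Mul(8, D)
Function('O')(P) = Add(P, Mul(8, Pow(P, 2))) (Function('O')(P) = Add(Mul(Mul(8, P), P), P) = Add(Mul(8, Pow(P, 2)), P) = Add(P, Mul(8, Pow(P, 2))))
Mul(Add(2, Mul(Mul(Function('H')(0, -1), Function('q')(6)), Function('O')(-4))), 3696) = Mul(Add(2, Mul(Mul(Add(30, Mul(5, -1)), Pow(6, 3)), Mul(-4, Add(1, Mul(8, -4))))), 3696) = Mul(Add(2, Mul(Mul(Add(30, -5), 216), Mul(-4, Add(1, -32)))), 3696) = Mul(Add(2, Mul(Mul(25, 216), Mul(-4, -31))), 3696) = Mul(Add(2, Mul(5400, 124)), 3696) = Mul(Add(2, 669600), 3696) = Mul(669602, 3696) = 2474848992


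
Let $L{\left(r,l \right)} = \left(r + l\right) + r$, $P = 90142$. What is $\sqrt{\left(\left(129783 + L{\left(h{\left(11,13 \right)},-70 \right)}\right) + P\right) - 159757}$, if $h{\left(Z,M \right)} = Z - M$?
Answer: $\sqrt{60094} \approx 245.14$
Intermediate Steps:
$L{\left(r,l \right)} = l + 2 r$ ($L{\left(r,l \right)} = \left(l + r\right) + r = l + 2 r$)
$\sqrt{\left(\left(129783 + L{\left(h{\left(11,13 \right)},-70 \right)}\right) + P\right) - 159757} = \sqrt{\left(\left(129783 - \left(70 - 2 \left(11 - 13\right)\right)\right) + 90142\right) - 159757} = \sqrt{\left(\left(129783 + \left(-70 + 2 \left(-2\right)\right)\right) + 90142\right) - 159757} = \sqrt{\left(\left(129783 - 74\right) + 90142\right) - 159757} = \sqrt{\left(129709 + 90142\right) - 159757} = \sqrt{219851 - 159757} = \sqrt{60094}$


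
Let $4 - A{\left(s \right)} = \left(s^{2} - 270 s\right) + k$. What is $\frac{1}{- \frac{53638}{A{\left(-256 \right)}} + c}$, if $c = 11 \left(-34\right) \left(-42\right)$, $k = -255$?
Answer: $\frac{134397}{2111161714} \approx 6.366 \cdot 10^{-5}$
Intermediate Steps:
$A{\left(s \right)} = 259 - s^{2} + 270 s$ ($A{\left(s \right)} = 4 - \left(\left(s^{2} - 270 s\right) - 255\right) = 4 - \left(-255 + s^{2} - 270 s\right) = 4 + \left(255 - s^{2} + 270 s\right) = 259 - s^{2} + 270 s$)
$c = 15708$ ($c = \left(-374\right) \left(-42\right) = 15708$)
$\frac{1}{- \frac{53638}{A{\left(-256 \right)}} + c} = \frac{1}{- \frac{53638}{259 - \left(-256\right)^{2} + 270 \left(-256\right)} + 15708} = \frac{1}{- \frac{53638}{259 - 65536 - 69120} + 15708} = \frac{1}{- \frac{53638}{-134397} + 15708} = \frac{1}{\left(-53638\right) \left(- \frac{1}{134397}\right) + 15708} = \frac{1}{\frac{53638}{134397} + 15708} = \frac{1}{\frac{2111161714}{134397}} = \frac{134397}{2111161714}$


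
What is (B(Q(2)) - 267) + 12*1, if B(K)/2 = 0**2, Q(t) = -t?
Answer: -255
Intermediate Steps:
B(K) = 0 (B(K) = 2*0**2 = 2*0 = 0)
(B(Q(2)) - 267) + 12*1 = (0 - 267) + 12*1 = -267 + 12 = -255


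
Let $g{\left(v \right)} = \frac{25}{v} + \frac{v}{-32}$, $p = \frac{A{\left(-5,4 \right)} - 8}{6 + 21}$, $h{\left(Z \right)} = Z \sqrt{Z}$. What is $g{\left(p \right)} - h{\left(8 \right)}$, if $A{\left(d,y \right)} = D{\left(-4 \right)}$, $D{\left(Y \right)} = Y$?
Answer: $- \frac{4049}{72} - 16 \sqrt{2} \approx -78.864$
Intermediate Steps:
$h{\left(Z \right)} = Z^{\frac{3}{2}}$
$A{\left(d,y \right)} = -4$
$p = - \frac{4}{9}$ ($p = \frac{-4 - 8}{6 + 21} = - \frac{12}{27} = \left(-12\right) \frac{1}{27} = - \frac{4}{9} \approx -0.44444$)
$g{\left(v \right)} = \frac{25}{v} - \frac{v}{32}$ ($g{\left(v \right)} = \frac{25}{v} + v \left(- \frac{1}{32}\right) = \frac{25}{v} - \frac{v}{32}$)
$g{\left(p \right)} - h{\left(8 \right)} = \left(\frac{25}{- \frac{4}{9}} - - \frac{1}{72}\right) - 8^{\frac{3}{2}} = \left(25 \left(- \frac{9}{4}\right) + \frac{1}{72}\right) - 16 \sqrt{2} = \left(- \frac{225}{4} + \frac{1}{72}\right) - 16 \sqrt{2} = - \frac{4049}{72} - 16 \sqrt{2}$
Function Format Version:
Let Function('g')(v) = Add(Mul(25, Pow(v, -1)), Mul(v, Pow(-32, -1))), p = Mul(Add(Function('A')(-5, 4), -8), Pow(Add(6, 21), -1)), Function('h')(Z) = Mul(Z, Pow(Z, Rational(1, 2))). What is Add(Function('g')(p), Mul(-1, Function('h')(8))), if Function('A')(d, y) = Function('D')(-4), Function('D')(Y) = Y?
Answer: Add(Rational(-4049, 72), Mul(-16, Pow(2, Rational(1, 2)))) ≈ -78.864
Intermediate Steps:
Function('h')(Z) = Pow(Z, Rational(3, 2))
Function('A')(d, y) = -4
p = Rational(-4, 9) (p = Mul(Add(-4, -8), Pow(Add(6, 21), -1)) = Mul(-12, Pow(27, -1)) = Mul(-12, Rational(1, 27)) = Rational(-4, 9) ≈ -0.44444)
Function('g')(v) = Add(Mul(25, Pow(v, -1)), Mul(Rational(-1, 32), v)) (Function('g')(v) = Add(Mul(25, Pow(v, -1)), Mul(v, Rational(-1, 32))) = Add(Mul(25, Pow(v, -1)), Mul(Rational(-1, 32), v)))
Add(Function('g')(p), Mul(-1, Function('h')(8))) = Add(Add(Mul(25, Pow(Rational(-4, 9), -1)), Mul(Rational(-1, 32), Rational(-4, 9))), Mul(-1, Pow(8, Rational(3, 2)))) = Add(Add(Mul(25, Rational(-9, 4)), Rational(1, 72)), Mul(-1, Mul(16, Pow(2, Rational(1, 2))))) = Add(Add(Rational(-225, 4), Rational(1, 72)), Mul(-16, Pow(2, Rational(1, 2)))) = Add(Rational(-4049, 72), Mul(-16, Pow(2, Rational(1, 2))))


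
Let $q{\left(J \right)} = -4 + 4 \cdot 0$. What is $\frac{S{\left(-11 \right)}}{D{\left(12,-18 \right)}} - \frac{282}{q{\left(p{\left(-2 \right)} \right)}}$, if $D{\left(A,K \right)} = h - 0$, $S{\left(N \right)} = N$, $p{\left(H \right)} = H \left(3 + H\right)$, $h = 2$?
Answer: $65$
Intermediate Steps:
$q{\left(J \right)} = -4$ ($q{\left(J \right)} = -4 + 0 = -4$)
$D{\left(A,K \right)} = 2$ ($D{\left(A,K \right)} = 2 - 0 = 2 + 0 = 2$)
$\frac{S{\left(-11 \right)}}{D{\left(12,-18 \right)}} - \frac{282}{q{\left(p{\left(-2 \right)} \right)}} = - \frac{11}{2} - \frac{282}{-4} = \left(-11\right) \frac{1}{2} - - \frac{141}{2} = - \frac{11}{2} + \frac{141}{2} = 65$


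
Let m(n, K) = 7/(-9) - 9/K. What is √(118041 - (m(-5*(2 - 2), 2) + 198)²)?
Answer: √26211323/18 ≈ 284.43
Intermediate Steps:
m(n, K) = -7/9 - 9/K (m(n, K) = 7*(-⅑) - 9/K = -7/9 - 9/K)
√(118041 - (m(-5*(2 - 2), 2) + 198)²) = √(118041 - ((-7/9 - 9/2) + 198)²) = √(118041 - (-95/18 + 198)²) = √(118041 - (3469/18)²) = √(118041 - 1*12033961/324) = √(118041 - 12033961/324) = √(26211323/324) = √26211323/18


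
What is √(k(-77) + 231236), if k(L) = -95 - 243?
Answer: √230898 ≈ 480.52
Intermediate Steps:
k(L) = -338
√(k(-77) + 231236) = √(-338 + 231236) = √230898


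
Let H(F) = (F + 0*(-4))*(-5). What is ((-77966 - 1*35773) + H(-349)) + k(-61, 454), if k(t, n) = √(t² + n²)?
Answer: -111994 + √209837 ≈ -1.1154e+5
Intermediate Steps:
H(F) = -5*F (H(F) = (F + 0)*(-5) = F*(-5) = -5*F)
k(t, n) = √(n² + t²)
((-77966 - 1*35773) + H(-349)) + k(-61, 454) = ((-77966 - 1*35773) - 5*(-349)) + √(454² + (-61)²) = ((-77966 - 35773) + 1745) + √(206116 + 3721) = (-113739 + 1745) + √209837 = -111994 + √209837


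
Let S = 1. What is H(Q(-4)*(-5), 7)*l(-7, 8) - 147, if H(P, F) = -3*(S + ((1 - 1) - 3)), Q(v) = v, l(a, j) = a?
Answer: -189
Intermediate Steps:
H(P, F) = 6 (H(P, F) = -3*(1 + ((1 - 1) - 3)) = -3*(1 + (0 - 3)) = -3*(1 - 3) = -3*(-2) = 6)
H(Q(-4)*(-5), 7)*l(-7, 8) - 147 = 6*(-7) - 147 = -42 - 147 = -189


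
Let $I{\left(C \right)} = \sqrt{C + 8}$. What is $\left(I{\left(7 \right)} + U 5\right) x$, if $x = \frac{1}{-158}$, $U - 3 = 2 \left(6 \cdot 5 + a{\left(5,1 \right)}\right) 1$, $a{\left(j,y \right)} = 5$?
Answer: $- \frac{365}{158} - \frac{\sqrt{15}}{158} \approx -2.3346$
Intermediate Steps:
$I{\left(C \right)} = \sqrt{8 + C}$
$U = 73$ ($U = 3 + 2 \left(6 \cdot 5 + 5\right) 1 = 3 + 2 \left(30 + 5\right) 1 = 3 + 2 \cdot 35 \cdot 1 = 3 + 70 \cdot 1 = 3 + 70 = 73$)
$x = - \frac{1}{158} \approx -0.0063291$
$\left(I{\left(7 \right)} + U 5\right) x = \left(\sqrt{8 + 7} + 73 \cdot 5\right) \left(- \frac{1}{158}\right) = \left(\sqrt{15} + 365\right) \left(- \frac{1}{158}\right) = \left(365 + \sqrt{15}\right) \left(- \frac{1}{158}\right) = - \frac{365}{158} - \frac{\sqrt{15}}{158}$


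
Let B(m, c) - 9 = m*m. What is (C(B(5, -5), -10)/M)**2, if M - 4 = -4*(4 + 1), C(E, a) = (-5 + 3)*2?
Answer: 1/16 ≈ 0.062500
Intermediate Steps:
B(m, c) = 9 + m**2 (B(m, c) = 9 + m*m = 9 + m**2)
C(E, a) = -4 (C(E, a) = -2*2 = -4)
M = -16 (M = 4 - 4*(4 + 1) = 4 - 4*5 = 4 - 20 = -16)
(C(B(5, -5), -10)/M)**2 = (-4/(-16))**2 = (-4*(-1/16))**2 = (1/4)**2 = 1/16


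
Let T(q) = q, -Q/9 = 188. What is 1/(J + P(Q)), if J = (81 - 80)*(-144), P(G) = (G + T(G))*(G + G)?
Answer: 1/11451312 ≈ 8.7326e-8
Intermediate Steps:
Q = -1692 (Q = -9*188 = -1692)
P(G) = 4*G² (P(G) = (G + G)*(G + G) = (2*G)*(2*G) = 4*G²)
J = -144 (J = 1*(-144) = -144)
1/(J + P(Q)) = 1/(-144 + 4*(-1692)²) = 1/(-144 + 4*2862864) = 1/(-144 + 11451456) = 1/11451312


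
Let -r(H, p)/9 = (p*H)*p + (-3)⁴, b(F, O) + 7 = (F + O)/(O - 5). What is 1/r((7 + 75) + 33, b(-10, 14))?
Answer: -9/406876 ≈ -2.2120e-5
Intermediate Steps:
b(F, O) = -7 + (F + O)/(-5 + O) (b(F, O) = -7 + (F + O)/(O - 5) = -7 + (F + O)/(-5 + O))
r(H, p) = -729 - 9*H*p² (r(H, p) = -9*((p*H)*p + (-3)⁴) = -9*((H*p)*p + 81) = -9*(H*p² + 81) = -9*(81 + H*p²) = -729 - 9*H*p²)
1/r((7 + 75) + 33, b(-10, 14)) = 1/(-729 - 9*((7 + 75) + 33)*((35 - 10 - 6*14)/(-5 + 14))²) = 1/(-729 - 9*(82 + 33)*((35 - 10 - 84)/9)²) = 1/(-729 - 9*115*((⅑)*(-59))²) = 1/(-729 - 9*115*(-59/9)²) = 1/(-729 - 9*115*3481/81) = 1/(-729 - 400315/9) = 1/(-406876/9) = -9/406876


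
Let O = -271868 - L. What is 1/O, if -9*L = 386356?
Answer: -9/2060456 ≈ -4.3680e-6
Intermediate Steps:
L = -386356/9 (L = -1/9*386356 = -386356/9 ≈ -42928.)
O = -2060456/9 (O = -271868 - 1*(-386356/9) = -271868 + 386356/9 = -2060456/9 ≈ -2.2894e+5)
1/O = 1/(-2060456/9) = -9/2060456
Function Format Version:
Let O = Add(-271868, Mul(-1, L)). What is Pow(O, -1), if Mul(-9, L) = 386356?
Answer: Rational(-9, 2060456) ≈ -4.3680e-6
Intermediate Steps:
L = Rational(-386356, 9) (L = Mul(Rational(-1, 9), 386356) = Rational(-386356, 9) ≈ -42928.)
O = Rational(-2060456, 9) (O = Add(-271868, Mul(-1, Rational(-386356, 9))) = Add(-271868, Rational(386356, 9)) = Rational(-2060456, 9) ≈ -2.2894e+5)
Pow(O, -1) = Pow(Rational(-2060456, 9), -1) = Rational(-9, 2060456)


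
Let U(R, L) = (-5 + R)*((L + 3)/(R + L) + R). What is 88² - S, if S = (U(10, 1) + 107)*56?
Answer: -12648/11 ≈ -1149.8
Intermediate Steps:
U(R, L) = (-5 + R)*(R + (3 + L)/(L + R)) (U(R, L) = (-5 + R)*((3 + L)/(L + R) + R) = (-5 + R)*(R + (3 + L)/(L + R)))
S = 97832/11 (S = ((-15 + 10³ - 5*1 - 5*10² + 3*10 + 1*10² - 4*1*10)/(1 + 10) + 107)*56 = ((-15 + 1000 - 5 - 5*100 + 30 + 1*100 - 40)/11 + 107)*56 = ((-15 + 1000 - 5 - 500 + 30 + 100 - 40)/11 + 107)*56 = ((1/11)*570 + 107)*56 = (570/11 + 107)*56 = (1747/11)*56 = 97832/11 ≈ 8893.8)
88² - S = 88² - 1*97832/11 = 7744 - 97832/11 = -12648/11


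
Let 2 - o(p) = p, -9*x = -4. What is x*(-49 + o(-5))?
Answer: -56/3 ≈ -18.667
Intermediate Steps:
x = 4/9 (x = -⅑*(-4) = 4/9 ≈ 0.44444)
o(p) = 2 - p
x*(-49 + o(-5)) = 4*(-49 + (2 - 1*(-5)))/9 = 4*(-49 + (2 + 5))/9 = 4*(-49 + 7)/9 = (4/9)*(-42) = -56/3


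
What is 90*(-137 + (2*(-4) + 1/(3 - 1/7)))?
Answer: -26037/2 ≈ -13019.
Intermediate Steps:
90*(-137 + (2*(-4) + 1/(3 - 1/7))) = 90*(-137 + (-8 + 1/(3 - 1*⅐))) = 90*(-137 + (-8 + 1/(3 - ⅐))) = 90*(-137 + (-8 + 1/(20/7))) = 90*(-137 + (-8 + 7/20)) = 90*(-137 - 153/20) = 90*(-2893/20) = -26037/2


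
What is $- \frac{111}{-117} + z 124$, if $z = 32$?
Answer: $\frac{154789}{39} \approx 3968.9$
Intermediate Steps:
$- \frac{111}{-117} + z 124 = - \frac{111}{-117} + 32 \cdot 124 = \left(-111\right) \left(- \frac{1}{117}\right) + 3968 = \frac{37}{39} + 3968 = \frac{154789}{39}$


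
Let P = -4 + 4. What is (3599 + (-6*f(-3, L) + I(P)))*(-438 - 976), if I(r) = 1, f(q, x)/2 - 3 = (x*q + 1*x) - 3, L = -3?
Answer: -4988592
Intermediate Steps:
f(q, x) = 2*x + 2*q*x (f(q, x) = 6 + 2*((x*q + 1*x) - 3) = 6 + 2*((q*x + x) - 3) = 6 + 2*((x + q*x) - 3) = 6 + 2*(-3 + x + q*x) = 6 + (-6 + 2*x + 2*q*x) = 2*x + 2*q*x)
P = 0
(3599 + (-6*f(-3, L) + I(P)))*(-438 - 976) = (3599 + (-12*(-3)*(1 - 3) + 1))*(-438 - 976) = (3599 + (-12*(-3)*(-2) + 1))*(-1414) = (3599 + (-6*12 + 1))*(-1414) = (3599 + (-72 + 1))*(-1414) = (3599 - 71)*(-1414) = 3528*(-1414) = -4988592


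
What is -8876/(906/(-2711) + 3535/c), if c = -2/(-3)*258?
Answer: -4138807792/9427553 ≈ -439.01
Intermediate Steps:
c = 172 (c = -2*(-1/3)*258 = (2/3)*258 = 172)
-8876/(906/(-2711) + 3535/c) = -8876/(906/(-2711) + 3535/172) = -8876/(906*(-1/2711) + 3535*(1/172)) = -8876/(-906/2711 + 3535/172) = -8876/9427553/466292 = -8876*466292/9427553 = -4138807792/9427553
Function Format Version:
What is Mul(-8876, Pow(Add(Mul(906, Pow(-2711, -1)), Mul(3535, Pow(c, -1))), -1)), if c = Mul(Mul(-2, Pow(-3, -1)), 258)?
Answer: Rational(-4138807792, 9427553) ≈ -439.01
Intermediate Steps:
c = 172 (c = Mul(Mul(-2, Rational(-1, 3)), 258) = Mul(Rational(2, 3), 258) = 172)
Mul(-8876, Pow(Add(Mul(906, Pow(-2711, -1)), Mul(3535, Pow(c, -1))), -1)) = Mul(-8876, Pow(Add(Mul(906, Pow(-2711, -1)), Mul(3535, Pow(172, -1))), -1)) = Mul(-8876, Pow(Add(Mul(906, Rational(-1, 2711)), Mul(3535, Rational(1, 172))), -1)) = Mul(-8876, Pow(Add(Rational(-906, 2711), Rational(3535, 172)), -1)) = Mul(-8876, Pow(Rational(9427553, 466292), -1)) = Mul(-8876, Rational(466292, 9427553)) = Rational(-4138807792, 9427553)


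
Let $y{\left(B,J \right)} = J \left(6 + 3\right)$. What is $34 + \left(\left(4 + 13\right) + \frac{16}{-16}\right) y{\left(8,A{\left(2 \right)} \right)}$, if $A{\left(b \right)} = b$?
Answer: $322$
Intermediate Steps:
$y{\left(B,J \right)} = 9 J$ ($y{\left(B,J \right)} = J 9 = 9 J$)
$34 + \left(\left(4 + 13\right) + \frac{16}{-16}\right) y{\left(8,A{\left(2 \right)} \right)} = 34 + \left(\left(4 + 13\right) + \frac{16}{-16}\right) 9 \cdot 2 = 34 + \left(17 + 16 \left(- \frac{1}{16}\right)\right) 18 = 34 + \left(17 - 1\right) 18 = 34 + 16 \cdot 18 = 34 + 288 = 322$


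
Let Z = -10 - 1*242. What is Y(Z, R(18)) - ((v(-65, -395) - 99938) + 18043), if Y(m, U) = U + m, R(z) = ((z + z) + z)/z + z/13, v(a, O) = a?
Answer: 1062261/13 ≈ 81712.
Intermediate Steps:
Z = -252 (Z = -10 - 242 = -252)
R(z) = 3 + z/13 (R(z) = (2*z + z)/z + z*(1/13) = (3*z)/z + z/13 = 3 + z/13)
Y(Z, R(18)) - ((v(-65, -395) - 99938) + 18043) = ((3 + (1/13)*18) - 252) - ((-65 - 99938) + 18043) = ((3 + 18/13) - 252) - (-100003 + 18043) = (57/13 - 252) - 1*(-81960) = -3219/13 + 81960 = 1062261/13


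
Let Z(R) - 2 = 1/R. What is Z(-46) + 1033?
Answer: 47609/46 ≈ 1035.0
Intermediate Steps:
Z(R) = 2 + 1/R
Z(-46) + 1033 = (2 + 1/(-46)) + 1033 = (2 - 1/46) + 1033 = 91/46 + 1033 = 47609/46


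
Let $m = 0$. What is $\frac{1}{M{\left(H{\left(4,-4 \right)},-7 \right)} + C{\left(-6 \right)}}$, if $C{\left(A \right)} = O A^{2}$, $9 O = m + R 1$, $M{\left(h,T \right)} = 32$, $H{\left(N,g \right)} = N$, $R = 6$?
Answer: $\frac{1}{56} \approx 0.017857$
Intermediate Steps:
$O = \frac{2}{3}$ ($O = \frac{0 + 6 \cdot 1}{9} = \frac{0 + 6}{9} = \frac{1}{9} \cdot 6 = \frac{2}{3} \approx 0.66667$)
$C{\left(A \right)} = \frac{2 A^{2}}{3}$
$\frac{1}{M{\left(H{\left(4,-4 \right)},-7 \right)} + C{\left(-6 \right)}} = \frac{1}{32 + \frac{2 \left(-6\right)^{2}}{3}} = \frac{1}{32 + \frac{2}{3} \cdot 36} = \frac{1}{32 + 24} = \frac{1}{56}$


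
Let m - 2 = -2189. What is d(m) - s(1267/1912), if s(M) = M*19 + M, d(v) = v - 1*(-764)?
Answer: -686529/478 ≈ -1436.3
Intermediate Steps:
m = -2187 (m = 2 - 2189 = -2187)
d(v) = 764 + v (d(v) = v + 764 = 764 + v)
s(M) = 20*M (s(M) = 19*M + M = 20*M)
d(m) - s(1267/1912) = (764 - 2187) - 20*1267/1912 = -1423 - 20*1267*(1/1912) = -1423 - 20*1267/1912 = -1423 - 1*6335/478 = -1423 - 6335/478 = -686529/478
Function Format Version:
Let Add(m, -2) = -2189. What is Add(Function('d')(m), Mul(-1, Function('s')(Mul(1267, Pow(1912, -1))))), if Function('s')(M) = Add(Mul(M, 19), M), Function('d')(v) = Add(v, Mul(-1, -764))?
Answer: Rational(-686529, 478) ≈ -1436.3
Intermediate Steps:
m = -2187 (m = Add(2, -2189) = -2187)
Function('d')(v) = Add(764, v) (Function('d')(v) = Add(v, 764) = Add(764, v))
Function('s')(M) = Mul(20, M) (Function('s')(M) = Add(Mul(19, M), M) = Mul(20, M))
Add(Function('d')(m), Mul(-1, Function('s')(Mul(1267, Pow(1912, -1))))) = Add(Add(764, -2187), Mul(-1, Mul(20, Mul(1267, Pow(1912, -1))))) = Add(-1423, Mul(-1, Mul(20, Mul(1267, Rational(1, 1912))))) = Add(-1423, Mul(-1, Mul(20, Rational(1267, 1912)))) = Add(-1423, Mul(-1, Rational(6335, 478))) = Add(-1423, Rational(-6335, 478)) = Rational(-686529, 478)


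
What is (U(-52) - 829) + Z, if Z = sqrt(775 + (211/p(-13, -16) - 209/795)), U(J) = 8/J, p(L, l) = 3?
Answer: -10779/13 + sqrt(534105645)/795 ≈ -800.08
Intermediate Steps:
Z = sqrt(534105645)/795 (Z = sqrt(775 + (211/3 - 209/795)) = sqrt(775 + 55706/795) = sqrt(671831/795) = sqrt(534105645)/795 ≈ 29.070)
(U(-52) - 829) + Z = (8/(-52) - 829) + sqrt(534105645)/795 = (8*(-1/52) - 829) + sqrt(534105645)/795 = (-2/13 - 829) + sqrt(534105645)/795 = -10779/13 + sqrt(534105645)/795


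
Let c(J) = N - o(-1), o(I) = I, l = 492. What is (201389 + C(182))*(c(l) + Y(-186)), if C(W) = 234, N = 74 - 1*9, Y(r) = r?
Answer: -24194760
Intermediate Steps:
N = 65 (N = 74 - 9 = 65)
c(J) = 66 (c(J) = 65 - 1*(-1) = 65 + 1 = 66)
(201389 + C(182))*(c(l) + Y(-186)) = (201389 + 234)*(66 - 186) = 201623*(-120) = -24194760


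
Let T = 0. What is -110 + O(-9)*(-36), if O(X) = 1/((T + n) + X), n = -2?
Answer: -1174/11 ≈ -106.73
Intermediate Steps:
O(X) = 1/(-2 + X) (O(X) = 1/((0 - 2) + X) = 1/(-2 + X))
-110 + O(-9)*(-36) = -110 - 36/(-2 - 9) = -110 - 36/(-11) = -110 - 1/11*(-36) = -110 + 36/11 = -1174/11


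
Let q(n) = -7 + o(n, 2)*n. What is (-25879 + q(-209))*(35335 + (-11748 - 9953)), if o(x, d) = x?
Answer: 242617030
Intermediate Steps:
q(n) = -7 + n² (q(n) = -7 + n*n = -7 + n²)
(-25879 + q(-209))*(35335 + (-11748 - 9953)) = (-25879 + (-7 + (-209)²))*(35335 + (-11748 - 9953)) = (-25879 + (-7 + 43681))*(35335 - 21701) = (-25879 + 43674)*13634 = 17795*13634 = 242617030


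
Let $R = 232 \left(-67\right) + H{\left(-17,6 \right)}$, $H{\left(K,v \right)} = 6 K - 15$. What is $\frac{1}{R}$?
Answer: $- \frac{1}{15661} \approx -6.3853 \cdot 10^{-5}$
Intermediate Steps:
$H{\left(K,v \right)} = -15 + 6 K$
$R = -15661$ ($R = 232 \left(-67\right) + \left(-15 + 6 \left(-17\right)\right) = -15544 - 117 = -15661$)
$\frac{1}{R} = \frac{1}{-15661} = - \frac{1}{15661}$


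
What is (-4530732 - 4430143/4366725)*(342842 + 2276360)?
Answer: -51819510618680631286/4366725 ≈ -1.1867e+13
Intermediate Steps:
(-4530732 - 4430143/4366725)*(342842 + 2276360) = (-4530732 - 4430143*1/4366725)*2619202 = (-4530732 - 4430143/4366725)*2619202 = -19784465122843/4366725*2619202 = -51819510618680631286/4366725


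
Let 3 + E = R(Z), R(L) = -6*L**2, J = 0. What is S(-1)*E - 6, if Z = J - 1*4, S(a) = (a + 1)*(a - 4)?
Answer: -6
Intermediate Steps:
S(a) = (1 + a)*(-4 + a)
Z = -4 (Z = 0 - 1*4 = 0 - 4 = -4)
E = -99 (E = -3 - 6*(-4)**2 = -3 - 6*16 = -3 - 96 = -99)
S(-1)*E - 6 = (-4 + (-1)**2 - 3*(-1))*(-99) - 6 = (-4 + 1 + 3)*(-99) - 6 = 0*(-99) - 6 = 0 - 6 = -6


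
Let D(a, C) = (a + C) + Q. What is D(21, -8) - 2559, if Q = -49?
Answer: -2595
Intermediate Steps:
D(a, C) = -49 + C + a (D(a, C) = (a + C) - 49 = (C + a) - 49 = -49 + C + a)
D(21, -8) - 2559 = (-49 - 8 + 21) - 2559 = -36 - 2559 = -2595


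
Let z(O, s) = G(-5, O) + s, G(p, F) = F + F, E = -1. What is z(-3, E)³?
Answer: -343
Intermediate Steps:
G(p, F) = 2*F
z(O, s) = s + 2*O (z(O, s) = 2*O + s = s + 2*O)
z(-3, E)³ = (-1 + 2*(-3))³ = (-1 - 6)³ = (-7)³ = -343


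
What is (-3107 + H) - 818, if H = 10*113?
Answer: -2795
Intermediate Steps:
H = 1130
(-3107 + H) - 818 = (-3107 + 1130) - 818 = -1977 - 818 = -2795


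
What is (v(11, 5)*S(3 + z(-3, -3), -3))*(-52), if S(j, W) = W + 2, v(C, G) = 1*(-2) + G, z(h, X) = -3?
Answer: 156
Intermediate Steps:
v(C, G) = -2 + G
S(j, W) = 2 + W
(v(11, 5)*S(3 + z(-3, -3), -3))*(-52) = ((-2 + 5)*(2 - 3))*(-52) = (3*(-1))*(-52) = -3*(-52) = 156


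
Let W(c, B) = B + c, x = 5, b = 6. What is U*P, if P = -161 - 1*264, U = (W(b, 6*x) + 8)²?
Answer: -822800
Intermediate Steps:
U = 1936 (U = ((6*5 + 6) + 8)² = ((30 + 6) + 8)² = (36 + 8)² = 44² = 1936)
P = -425 (P = -161 - 264 = -425)
U*P = 1936*(-425) = -822800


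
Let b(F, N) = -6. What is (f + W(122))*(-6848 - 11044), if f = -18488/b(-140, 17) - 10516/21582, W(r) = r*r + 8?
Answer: -35051147656/109 ≈ -3.2157e+8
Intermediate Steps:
W(r) = 8 + r² (W(r) = r² + 8 = 8 + r²)
f = 3022310/981 (f = -18488/(-6) - 10516/21582 = -18488*(-⅙) - 10516*1/21582 = 9244/3 - 478/981 = 3022310/981 ≈ 3080.8)
(f + W(122))*(-6848 - 11044) = (3022310/981 + (8 + 122²))*(-6848 - 11044) = (3022310/981 + (8 + 14884))*(-17892) = (3022310/981 + 14892)*(-17892) = (17631362/981)*(-17892) = -35051147656/109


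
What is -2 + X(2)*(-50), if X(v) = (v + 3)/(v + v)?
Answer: -129/2 ≈ -64.500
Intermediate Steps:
X(v) = (3 + v)/(2*v) (X(v) = (3 + v)/((2*v)) = (3 + v)*(1/(2*v)) = (3 + v)/(2*v))
-2 + X(2)*(-50) = -2 + ((1/2)*(3 + 2)/2)*(-50) = -2 + ((1/2)*(1/2)*5)*(-50) = -2 + (5/4)*(-50) = -2 - 125/2 = -129/2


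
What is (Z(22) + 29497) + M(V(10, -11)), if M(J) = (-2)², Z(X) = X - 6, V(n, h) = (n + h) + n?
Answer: 29517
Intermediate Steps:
V(n, h) = h + 2*n (V(n, h) = (h + n) + n = h + 2*n)
Z(X) = -6 + X
M(J) = 4
(Z(22) + 29497) + M(V(10, -11)) = ((-6 + 22) + 29497) + 4 = (16 + 29497) + 4 = 29513 + 4 = 29517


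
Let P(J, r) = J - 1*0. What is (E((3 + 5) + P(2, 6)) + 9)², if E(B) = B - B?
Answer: 81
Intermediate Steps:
P(J, r) = J (P(J, r) = J + 0 = J)
E(B) = 0
(E((3 + 5) + P(2, 6)) + 9)² = (0 + 9)² = 9² = 81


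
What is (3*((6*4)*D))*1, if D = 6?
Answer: 432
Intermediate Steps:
(3*((6*4)*D))*1 = (3*((6*4)*6))*1 = (3*(24*6))*1 = (3*144)*1 = 432*1 = 432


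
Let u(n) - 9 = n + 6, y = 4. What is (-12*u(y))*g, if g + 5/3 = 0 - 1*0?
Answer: 380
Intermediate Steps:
u(n) = 15 + n (u(n) = 9 + (n + 6) = 9 + (6 + n) = 15 + n)
g = -5/3 (g = -5/3 + (0 - 1*0) = -5/3 + (0 + 0) = -5/3 + 0 = -5/3 ≈ -1.6667)
(-12*u(y))*g = -12*(15 + 4)*(-5/3) = -12*19*(-5/3) = -228*(-5/3) = 380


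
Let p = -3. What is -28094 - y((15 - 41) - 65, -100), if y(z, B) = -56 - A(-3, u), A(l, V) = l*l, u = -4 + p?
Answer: -28029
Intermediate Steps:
u = -7 (u = -4 - 3 = -7)
A(l, V) = l**2
y(z, B) = -65 (y(z, B) = -56 - 1*(-3)**2 = -56 - 1*9 = -56 - 9 = -65)
-28094 - y((15 - 41) - 65, -100) = -28094 - 1*(-65) = -28094 + 65 = -28029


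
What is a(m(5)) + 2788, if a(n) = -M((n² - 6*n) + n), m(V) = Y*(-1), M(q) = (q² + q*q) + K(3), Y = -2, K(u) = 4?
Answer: 2712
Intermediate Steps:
M(q) = 4 + 2*q² (M(q) = (q² + q*q) + 4 = (q² + q²) + 4 = 2*q² + 4 = 4 + 2*q²)
m(V) = 2 (m(V) = -2*(-1) = 2)
a(n) = -4 - 2*(n² - 5*n)² (a(n) = -(4 + 2*((n² - 6*n) + n)²) = -(4 + 2*(n² - 5*n)²) = -4 - 2*(n² - 5*n)²)
a(m(5)) + 2788 = (-4 - 2*2²*(-5 + 2)²) + 2788 = (-4 - 2*4*(-3)²) + 2788 = (-4 - 2*4*9) + 2788 = (-4 - 72) + 2788 = -76 + 2788 = 2712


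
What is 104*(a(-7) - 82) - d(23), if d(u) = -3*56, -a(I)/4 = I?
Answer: -5448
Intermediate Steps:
a(I) = -4*I
d(u) = -168
104*(a(-7) - 82) - d(23) = 104*(-4*(-7) - 82) - 1*(-168) = 104*(28 - 82) + 168 = 104*(-54) + 168 = -5616 + 168 = -5448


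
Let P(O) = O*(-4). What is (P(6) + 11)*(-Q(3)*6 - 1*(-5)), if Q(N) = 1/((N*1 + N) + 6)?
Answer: -117/2 ≈ -58.500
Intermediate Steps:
Q(N) = 1/(6 + 2*N) (Q(N) = 1/((N + N) + 6) = 1/(2*N + 6) = 1/(6 + 2*N))
P(O) = -4*O
(P(6) + 11)*(-Q(3)*6 - 1*(-5)) = (-4*6 + 11)*(-1/(2*(3 + 3))*6 - 1*(-5)) = (-24 + 11)*(-1/(2*6)*6 + 5) = -13*(-1/(2*6)*6 + 5) = -13*(-1*1/12*6 + 5) = -13*(-1/12*6 + 5) = -13*(-½ + 5) = -13*9/2 = -117/2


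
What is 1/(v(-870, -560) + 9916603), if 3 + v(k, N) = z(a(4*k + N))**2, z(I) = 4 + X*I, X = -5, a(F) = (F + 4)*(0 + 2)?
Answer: 1/1639169096 ≈ 6.1006e-10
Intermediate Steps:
a(F) = 8 + 2*F (a(F) = (4 + F)*2 = 8 + 2*F)
z(I) = 4 - 5*I
v(k, N) = -3 + (-36 - 40*k - 10*N)**2 (v(k, N) = -3 + (4 - 5*(8 + 2*(4*k + N)))**2 = -3 + (4 - 5*(8 + 2*(N + 4*k)))**2 = -3 + (4 - 5*(8 + (2*N + 8*k)))**2 = -3 + (4 - 5*(8 + 2*N + 8*k))**2 = -3 + (4 + (-40 - 40*k - 10*N))**2 = -3 + (-36 - 40*k - 10*N)**2)
1/(v(-870, -560) + 9916603) = 1/((-3 + 4*(18 + 5*(-560) + 20*(-870))**2) + 9916603) = 1/((-3 + 4*(18 - 2800 - 17400)**2) + 9916603) = 1/((-3 + 4*(-20182)**2) + 9916603) = 1/((-3 + 4*407313124) + 9916603) = 1/((-3 + 1629252496) + 9916603) = 1/(1629252493 + 9916603) = 1/1639169096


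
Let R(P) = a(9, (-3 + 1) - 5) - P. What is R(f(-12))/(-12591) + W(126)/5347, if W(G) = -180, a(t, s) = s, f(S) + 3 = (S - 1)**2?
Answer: -1341349/67324077 ≈ -0.019924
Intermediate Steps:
f(S) = -3 + (-1 + S)**2 (f(S) = -3 + (S - 1)**2 = -3 + (-1 + S)**2)
R(P) = -7 - P (R(P) = ((-3 + 1) - 5) - P = (-2 - 5) - P = -7 - P)
R(f(-12))/(-12591) + W(126)/5347 = (-7 - (-3 + (-1 - 12)**2))/(-12591) - 180/5347 = (-7 - (-3 + (-13)**2))*(-1/12591) - 180*1/5347 = (-7 - (-3 + 169))*(-1/12591) - 180/5347 = (-7 - 1*166)*(-1/12591) - 180/5347 = (-7 - 166)*(-1/12591) - 180/5347 = -173*(-1/12591) - 180/5347 = 173/12591 - 180/5347 = -1341349/67324077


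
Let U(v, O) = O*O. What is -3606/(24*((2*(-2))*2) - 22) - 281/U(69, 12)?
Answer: 229565/15408 ≈ 14.899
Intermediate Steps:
U(v, O) = O²
-3606/(24*((2*(-2))*2) - 22) - 281/U(69, 12) = -3606/(24*((2*(-2))*2) - 22) - 281/(12²) = -3606/(24*(-4*2) - 22) - 281/144 = -3606/(24*(-8) - 22) - 281*1/144 = -3606/(-192 - 22) - 281/144 = -3606/(-214) - 281/144 = -3606*(-1/214) - 281/144 = 1803/107 - 281/144 = 229565/15408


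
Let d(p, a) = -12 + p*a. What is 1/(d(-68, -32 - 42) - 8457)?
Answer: -1/3437 ≈ -0.00029095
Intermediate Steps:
d(p, a) = -12 + a*p
1/(d(-68, -32 - 42) - 8457) = 1/((-12 + (-32 - 42)*(-68)) - 8457) = 1/((-12 - 74*(-68)) - 8457) = 1/((-12 + 5032) - 8457) = 1/(5020 - 8457) = 1/(-3437) = -1/3437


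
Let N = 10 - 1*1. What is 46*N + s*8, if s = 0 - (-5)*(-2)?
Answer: 334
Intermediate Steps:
s = -10 (s = 0 - 5*2 = 0 - 10 = -10)
N = 9 (N = 10 - 1 = 9)
46*N + s*8 = 46*9 - 10*8 = 414 - 80 = 334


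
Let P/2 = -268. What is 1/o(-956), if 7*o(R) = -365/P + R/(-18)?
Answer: 33768/259493 ≈ 0.13013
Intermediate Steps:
P = -536 (P = 2*(-268) = -536)
o(R) = 365/3752 - R/126 (o(R) = (-365/(-536) + R/(-18))/7 = (-365*(-1/536) + R*(-1/18))/7 = (365/536 - R/18)/7 = 365/3752 - R/126)
1/o(-956) = 1/(365/3752 - 1/126*(-956)) = 1/(365/3752 + 478/63) = 1/(259493/33768) = 33768/259493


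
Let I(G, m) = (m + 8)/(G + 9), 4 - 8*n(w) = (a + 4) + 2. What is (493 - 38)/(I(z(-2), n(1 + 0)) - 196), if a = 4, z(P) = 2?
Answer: -4004/1719 ≈ -2.3293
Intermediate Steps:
n(w) = -3/4 (n(w) = 1/2 - ((4 + 4) + 2)/8 = 1/2 - (8 + 2)/8 = 1/2 - 1/8*10 = 1/2 - 5/4 = -3/4)
I(G, m) = (8 + m)/(9 + G)
(493 - 38)/(I(z(-2), n(1 + 0)) - 196) = (493 - 38)/((8 - 3/4)/(9 + 2) - 196) = 455/((29/4)/11 - 196) = 455/((1/11)*(29/4) - 196) = 455/(29/44 - 196) = 455/(-8595/44) = 455*(-44/8595) = -4004/1719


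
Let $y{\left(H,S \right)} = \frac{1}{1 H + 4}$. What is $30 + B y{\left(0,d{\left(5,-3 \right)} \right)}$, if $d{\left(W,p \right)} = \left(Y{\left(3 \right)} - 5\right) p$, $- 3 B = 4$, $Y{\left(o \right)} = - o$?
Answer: $\frac{89}{3} \approx 29.667$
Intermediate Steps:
$B = - \frac{4}{3}$ ($B = \left(- \frac{1}{3}\right) 4 = - \frac{4}{3} \approx -1.3333$)
$d{\left(W,p \right)} = - 8 p$ ($d{\left(W,p \right)} = \left(\left(-1\right) 3 - 5\right) p = \left(-3 - 5\right) p = - 8 p$)
$y{\left(H,S \right)} = \frac{1}{4 + H}$ ($y{\left(H,S \right)} = \frac{1}{H + 4} = \frac{1}{4 + H}$)
$30 + B y{\left(0,d{\left(5,-3 \right)} \right)} = 30 - \frac{4}{3 \left(4 + 0\right)} = 30 - \frac{4}{3 \cdot 4} = 30 - \frac{1}{3} = \frac{89}{3}$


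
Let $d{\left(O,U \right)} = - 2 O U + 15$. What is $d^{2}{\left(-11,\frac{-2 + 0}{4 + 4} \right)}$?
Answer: $\frac{361}{4} \approx 90.25$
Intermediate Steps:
$d{\left(O,U \right)} = 15 - 2 O U$ ($d{\left(O,U \right)} = - 2 O U + 15 = 15 - 2 O U$)
$d^{2}{\left(-11,\frac{-2 + 0}{4 + 4} \right)} = \left(15 - - 22 \frac{-2 + 0}{4 + 4}\right)^{2} = \left(15 - - 22 \left(- \frac{2}{8}\right)\right)^{2} = \left(15 - - 22 \left(\left(-2\right) \frac{1}{8}\right)\right)^{2} = \left(15 - \left(-22\right) \left(- \frac{1}{4}\right)\right)^{2} = \left(15 - \frac{11}{2}\right)^{2} = \left(\frac{19}{2}\right)^{2} = \frac{361}{4}$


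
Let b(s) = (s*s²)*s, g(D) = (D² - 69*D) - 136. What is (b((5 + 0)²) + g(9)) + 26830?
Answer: 416779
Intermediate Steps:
g(D) = -136 + D² - 69*D
b(s) = s⁴ (b(s) = s³*s = s⁴)
(b((5 + 0)²) + g(9)) + 26830 = (((5 + 0)²)⁴ + (-136 + 9² - 69*9)) + 26830 = ((5²)⁴ + (-136 + 81 - 621)) + 26830 = (25⁴ - 676) + 26830 = (390625 - 676) + 26830 = 389949 + 26830 = 416779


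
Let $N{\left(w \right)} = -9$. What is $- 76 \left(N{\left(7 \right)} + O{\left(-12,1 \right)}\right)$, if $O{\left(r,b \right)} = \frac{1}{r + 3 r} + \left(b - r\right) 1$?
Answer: $- \frac{3629}{12} \approx -302.42$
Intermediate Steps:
$O{\left(r,b \right)} = b - r + \frac{1}{4 r}$ ($O{\left(r,b \right)} = \frac{1}{4 r} + \left(b - r\right) = b - r + \frac{1}{4 r}$)
$- 76 \left(N{\left(7 \right)} + O{\left(-12,1 \right)}\right) = - 76 \left(-9 + \left(1 - -12 + \frac{1}{4 \left(-12\right)}\right)\right) = - 76 \left(-9 + \left(1 + 12 + \frac{1}{4} \left(- \frac{1}{12}\right)\right)\right) = - 76 \left(-9 + \left(1 + 12 - \frac{1}{48}\right)\right) = - 76 \left(-9 + \frac{623}{48}\right) = \left(-76\right) \frac{191}{48} = - \frac{3629}{12}$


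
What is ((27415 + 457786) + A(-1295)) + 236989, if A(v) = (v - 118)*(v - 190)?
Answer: 2820495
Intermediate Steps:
A(v) = (-190 + v)*(-118 + v) (A(v) = (-118 + v)*(-190 + v) = (-190 + v)*(-118 + v))
((27415 + 457786) + A(-1295)) + 236989 = ((27415 + 457786) + (22420 + (-1295)**2 - 308*(-1295))) + 236989 = (485201 + (22420 + 1677025 + 398860)) + 236989 = (485201 + 2098305) + 236989 = 2583506 + 236989 = 2820495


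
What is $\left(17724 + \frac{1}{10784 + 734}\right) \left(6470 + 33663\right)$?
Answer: $\frac{8192952609389}{11518} \approx 7.1132 \cdot 10^{8}$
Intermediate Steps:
$\left(17724 + \frac{1}{10784 + 734}\right) \left(6470 + 33663\right) = \left(17724 + \frac{1}{11518}\right) 40133 = \frac{204145033}{11518} \cdot 40133 = \frac{8192952609389}{11518}$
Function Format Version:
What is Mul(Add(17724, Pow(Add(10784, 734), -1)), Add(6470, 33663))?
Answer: Rational(8192952609389, 11518) ≈ 7.1132e+8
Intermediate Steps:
Mul(Add(17724, Pow(Add(10784, 734), -1)), Add(6470, 33663)) = Mul(Add(17724, Pow(11518, -1)), 40133) = Mul(Add(17724, Rational(1, 11518)), 40133) = Mul(Rational(204145033, 11518), 40133) = Rational(8192952609389, 11518)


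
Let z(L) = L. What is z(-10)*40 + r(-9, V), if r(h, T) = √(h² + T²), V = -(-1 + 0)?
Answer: -400 + √82 ≈ -390.94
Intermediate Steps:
V = 1 (V = -1*(-1) = 1)
r(h, T) = √(T² + h²)
z(-10)*40 + r(-9, V) = -10*40 + √(1² + (-9)²) = -400 + √(1 + 81) = -400 + √82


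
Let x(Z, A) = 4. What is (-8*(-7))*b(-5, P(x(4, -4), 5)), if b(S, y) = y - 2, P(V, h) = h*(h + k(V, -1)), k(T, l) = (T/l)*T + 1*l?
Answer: -3472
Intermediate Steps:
k(T, l) = l + T²/l (k(T, l) = T²/l + l = l + T²/l)
P(V, h) = h*(-1 + h - V²) (P(V, h) = h*(h + (-1 + V²/(-1))) = h*(h + (-1 + V²*(-1))) = h*(h + (-1 - V²)) = h*(-1 + h - V²))
b(S, y) = -2 + y
(-8*(-7))*b(-5, P(x(4, -4), 5)) = (-8*(-7))*(-2 + 5*(-1 + 5 - 1*4²)) = 56*(-2 + 5*(-1 + 5 - 1*16)) = 56*(-2 + 5*(-1 + 5 - 16)) = 56*(-2 + 5*(-12)) = 56*(-2 - 60) = 56*(-62) = -3472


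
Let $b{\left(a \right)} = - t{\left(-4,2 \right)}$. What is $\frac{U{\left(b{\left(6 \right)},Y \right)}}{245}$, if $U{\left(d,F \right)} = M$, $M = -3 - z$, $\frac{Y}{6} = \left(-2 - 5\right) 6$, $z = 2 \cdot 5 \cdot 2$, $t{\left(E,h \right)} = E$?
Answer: $- \frac{23}{245} \approx -0.093878$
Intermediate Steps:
$z = 20$ ($z = 10 \cdot 2 = 20$)
$b{\left(a \right)} = 4$ ($b{\left(a \right)} = \left(-1\right) \left(-4\right) = 4$)
$Y = -252$ ($Y = 6 \left(-2 - 5\right) 6 = 6 \left(\left(-7\right) 6\right) = 6 \left(-42\right) = -252$)
$M = -23$ ($M = -3 - 20 = -23$)
$U{\left(d,F \right)} = -23$
$\frac{U{\left(b{\left(6 \right)},Y \right)}}{245} = - \frac{23}{245}$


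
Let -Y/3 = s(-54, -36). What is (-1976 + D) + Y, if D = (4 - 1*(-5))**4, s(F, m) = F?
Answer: 4747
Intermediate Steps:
D = 6561 (D = (4 + 5)**4 = 9**4 = 6561)
Y = 162 (Y = -3*(-54) = 162)
(-1976 + D) + Y = (-1976 + 6561) + 162 = 4585 + 162 = 4747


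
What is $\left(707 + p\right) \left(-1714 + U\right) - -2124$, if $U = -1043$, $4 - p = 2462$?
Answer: $4829631$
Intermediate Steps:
$p = -2458$ ($p = 4 - 2462 = -2458$)
$\left(707 + p\right) \left(-1714 + U\right) - -2124 = \left(707 - 2458\right) \left(-1714 - 1043\right) - -2124 = \left(-1751\right) \left(-2757\right) + 2124 = 4827507 + 2124 = 4829631$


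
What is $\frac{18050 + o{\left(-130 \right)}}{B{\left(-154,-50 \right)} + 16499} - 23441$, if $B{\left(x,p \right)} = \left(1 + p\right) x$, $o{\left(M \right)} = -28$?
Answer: $- \frac{563620823}{24045} \approx -23440.0$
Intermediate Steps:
$B{\left(x,p \right)} = x \left(1 + p\right)$
$\frac{18050 + o{\left(-130 \right)}}{B{\left(-154,-50 \right)} + 16499} - 23441 = \frac{18050 - 28}{- 154 \left(1 - 50\right) + 16499} - 23441 = \frac{18022}{\left(-154\right) \left(-49\right) + 16499} - 23441 = \frac{18022}{7546 + 16499} - 23441 = \frac{18022}{24045} - 23441 = - \frac{563620823}{24045}$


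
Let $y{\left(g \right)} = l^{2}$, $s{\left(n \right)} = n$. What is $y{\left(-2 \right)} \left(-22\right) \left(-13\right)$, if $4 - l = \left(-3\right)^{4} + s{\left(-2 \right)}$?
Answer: $1608750$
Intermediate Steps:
$l = -75$ ($l = 4 - \left(\left(-3\right)^{4} - 2\right) = 4 - \left(81 - 2\right) = 4 - 79 = -75$)
$y{\left(g \right)} = 5625$ ($y{\left(g \right)} = \left(-75\right)^{2} = 5625$)
$y{\left(-2 \right)} \left(-22\right) \left(-13\right) = 5625 \left(-22\right) \left(-13\right) = \left(-123750\right) \left(-13\right) = 1608750$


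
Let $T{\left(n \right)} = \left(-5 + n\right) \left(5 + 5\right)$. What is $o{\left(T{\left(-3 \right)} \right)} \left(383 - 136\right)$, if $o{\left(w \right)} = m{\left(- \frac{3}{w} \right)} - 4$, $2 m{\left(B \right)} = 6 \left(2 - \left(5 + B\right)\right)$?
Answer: $- \frac{259103}{80} \approx -3238.8$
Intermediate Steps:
$T{\left(n \right)} = -50 + 10 n$ ($T{\left(n \right)} = \left(-5 + n\right) 10 = -50 + 10 n$)
$m{\left(B \right)} = -9 - 3 B$ ($m{\left(B \right)} = \frac{6 \left(2 - \left(5 + B\right)\right)}{2} = \frac{6 \left(-3 - B\right)}{2} = \frac{-18 - 6 B}{2} = -9 - 3 B$)
$o{\left(w \right)} = -13 + \frac{9}{w}$ ($o{\left(w \right)} = \left(-9 - 3 \left(- \frac{3}{w}\right)\right) - 4 = \left(-9 + \frac{9}{w}\right) - 4 = -13 + \frac{9}{w}$)
$o{\left(T{\left(-3 \right)} \right)} \left(383 - 136\right) = \left(-13 + \frac{9}{-50 + 10 \left(-3\right)}\right) \left(383 - 136\right) = \left(-13 + \frac{9}{-50 - 30}\right) \left(383 - 136\right) = \left(-13 + \frac{9}{-80}\right) 247 = \left(-13 + 9 \left(- \frac{1}{80}\right)\right) 247 = \left(-13 - \frac{9}{80}\right) 247 = \left(- \frac{1049}{80}\right) 247 = - \frac{259103}{80}$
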